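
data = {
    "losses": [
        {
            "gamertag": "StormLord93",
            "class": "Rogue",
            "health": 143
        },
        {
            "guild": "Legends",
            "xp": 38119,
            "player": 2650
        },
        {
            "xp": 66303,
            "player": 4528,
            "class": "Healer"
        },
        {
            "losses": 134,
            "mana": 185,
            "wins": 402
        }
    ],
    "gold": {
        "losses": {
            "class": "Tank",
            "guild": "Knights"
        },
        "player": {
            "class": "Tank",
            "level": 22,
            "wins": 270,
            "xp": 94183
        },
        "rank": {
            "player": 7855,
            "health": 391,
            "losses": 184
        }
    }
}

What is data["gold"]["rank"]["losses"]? 184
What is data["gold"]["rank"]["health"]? 391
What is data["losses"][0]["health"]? 143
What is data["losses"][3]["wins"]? 402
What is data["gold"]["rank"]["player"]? 7855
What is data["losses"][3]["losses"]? 134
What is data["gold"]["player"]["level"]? 22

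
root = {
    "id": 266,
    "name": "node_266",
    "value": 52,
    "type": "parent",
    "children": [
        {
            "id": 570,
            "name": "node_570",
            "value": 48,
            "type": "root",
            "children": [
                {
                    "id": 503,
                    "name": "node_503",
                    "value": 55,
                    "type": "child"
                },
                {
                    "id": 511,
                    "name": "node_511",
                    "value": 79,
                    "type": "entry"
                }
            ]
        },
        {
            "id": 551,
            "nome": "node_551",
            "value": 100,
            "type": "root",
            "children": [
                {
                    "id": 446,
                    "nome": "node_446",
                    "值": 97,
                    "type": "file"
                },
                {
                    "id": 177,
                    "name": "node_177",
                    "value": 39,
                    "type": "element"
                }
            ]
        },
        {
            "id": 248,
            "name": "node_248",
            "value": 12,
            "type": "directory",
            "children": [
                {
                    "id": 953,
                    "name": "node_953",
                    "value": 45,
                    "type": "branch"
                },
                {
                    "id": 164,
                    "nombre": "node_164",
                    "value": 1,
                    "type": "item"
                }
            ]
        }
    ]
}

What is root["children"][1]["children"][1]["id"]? 177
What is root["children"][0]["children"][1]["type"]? "entry"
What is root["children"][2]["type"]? "directory"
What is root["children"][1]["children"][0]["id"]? 446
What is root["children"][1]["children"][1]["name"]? "node_177"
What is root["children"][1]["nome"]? "node_551"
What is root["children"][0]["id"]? 570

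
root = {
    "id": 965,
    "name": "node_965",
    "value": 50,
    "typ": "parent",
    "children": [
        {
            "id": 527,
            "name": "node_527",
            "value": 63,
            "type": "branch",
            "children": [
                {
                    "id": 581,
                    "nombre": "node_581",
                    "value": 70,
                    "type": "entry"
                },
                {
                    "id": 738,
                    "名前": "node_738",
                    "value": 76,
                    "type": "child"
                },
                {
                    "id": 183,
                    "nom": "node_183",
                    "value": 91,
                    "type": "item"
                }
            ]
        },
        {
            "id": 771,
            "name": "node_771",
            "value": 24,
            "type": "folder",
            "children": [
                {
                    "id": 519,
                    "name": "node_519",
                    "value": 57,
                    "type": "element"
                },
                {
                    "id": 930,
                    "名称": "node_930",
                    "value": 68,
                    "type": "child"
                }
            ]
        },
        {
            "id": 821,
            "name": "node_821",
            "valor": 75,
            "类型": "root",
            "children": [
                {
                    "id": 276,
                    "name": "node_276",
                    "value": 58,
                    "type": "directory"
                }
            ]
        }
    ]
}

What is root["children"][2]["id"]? 821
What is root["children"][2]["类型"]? "root"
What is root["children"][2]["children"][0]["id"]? 276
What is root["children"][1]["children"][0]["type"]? "element"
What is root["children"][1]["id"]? 771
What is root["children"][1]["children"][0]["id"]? 519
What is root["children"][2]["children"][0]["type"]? "directory"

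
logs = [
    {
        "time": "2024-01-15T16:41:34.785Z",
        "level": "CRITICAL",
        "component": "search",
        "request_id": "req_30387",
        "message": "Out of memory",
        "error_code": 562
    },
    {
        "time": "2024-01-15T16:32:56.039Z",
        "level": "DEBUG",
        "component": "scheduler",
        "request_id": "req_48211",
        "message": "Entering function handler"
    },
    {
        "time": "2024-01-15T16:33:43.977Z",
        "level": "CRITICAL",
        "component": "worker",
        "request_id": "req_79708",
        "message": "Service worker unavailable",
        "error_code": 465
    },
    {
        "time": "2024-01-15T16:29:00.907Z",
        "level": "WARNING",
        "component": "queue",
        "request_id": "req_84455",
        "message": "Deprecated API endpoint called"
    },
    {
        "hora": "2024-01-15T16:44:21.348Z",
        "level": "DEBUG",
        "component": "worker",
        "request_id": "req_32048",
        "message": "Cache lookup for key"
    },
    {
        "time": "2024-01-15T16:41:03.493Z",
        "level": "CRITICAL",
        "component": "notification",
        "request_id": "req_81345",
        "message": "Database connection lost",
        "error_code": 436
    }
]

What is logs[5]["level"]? "CRITICAL"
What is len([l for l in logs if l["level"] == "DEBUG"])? 2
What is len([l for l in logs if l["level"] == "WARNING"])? 1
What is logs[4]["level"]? "DEBUG"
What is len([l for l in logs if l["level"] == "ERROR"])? 0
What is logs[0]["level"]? "CRITICAL"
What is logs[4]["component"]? "worker"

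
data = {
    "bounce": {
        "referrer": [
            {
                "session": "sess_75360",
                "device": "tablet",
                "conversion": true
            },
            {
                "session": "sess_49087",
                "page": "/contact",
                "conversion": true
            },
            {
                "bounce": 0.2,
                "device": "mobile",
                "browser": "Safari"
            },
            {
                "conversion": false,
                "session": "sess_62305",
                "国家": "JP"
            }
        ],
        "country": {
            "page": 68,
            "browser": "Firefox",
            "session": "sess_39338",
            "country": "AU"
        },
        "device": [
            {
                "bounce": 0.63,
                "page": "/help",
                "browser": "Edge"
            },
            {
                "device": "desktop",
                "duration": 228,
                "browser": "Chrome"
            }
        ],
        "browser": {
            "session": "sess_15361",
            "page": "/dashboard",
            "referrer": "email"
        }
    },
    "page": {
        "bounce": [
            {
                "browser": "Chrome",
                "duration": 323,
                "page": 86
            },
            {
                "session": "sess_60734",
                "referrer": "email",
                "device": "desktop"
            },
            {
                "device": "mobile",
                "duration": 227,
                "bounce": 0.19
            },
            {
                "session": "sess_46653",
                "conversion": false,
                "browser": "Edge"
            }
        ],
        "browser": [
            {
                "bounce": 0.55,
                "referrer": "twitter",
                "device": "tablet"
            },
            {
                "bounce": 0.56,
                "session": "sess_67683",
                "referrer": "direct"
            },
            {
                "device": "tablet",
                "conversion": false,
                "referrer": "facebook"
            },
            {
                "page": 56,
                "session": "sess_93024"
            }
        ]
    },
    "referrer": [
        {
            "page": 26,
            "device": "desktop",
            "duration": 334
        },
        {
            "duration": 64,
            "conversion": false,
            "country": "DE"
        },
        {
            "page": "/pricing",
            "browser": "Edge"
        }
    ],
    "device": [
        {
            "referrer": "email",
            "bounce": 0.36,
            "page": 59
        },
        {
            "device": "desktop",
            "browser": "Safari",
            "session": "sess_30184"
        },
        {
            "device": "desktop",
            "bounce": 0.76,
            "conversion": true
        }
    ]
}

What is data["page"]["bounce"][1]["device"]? "desktop"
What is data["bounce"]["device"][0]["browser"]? "Edge"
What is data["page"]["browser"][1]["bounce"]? 0.56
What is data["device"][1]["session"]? "sess_30184"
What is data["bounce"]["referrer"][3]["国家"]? "JP"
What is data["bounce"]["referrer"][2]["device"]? "mobile"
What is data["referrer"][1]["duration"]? 64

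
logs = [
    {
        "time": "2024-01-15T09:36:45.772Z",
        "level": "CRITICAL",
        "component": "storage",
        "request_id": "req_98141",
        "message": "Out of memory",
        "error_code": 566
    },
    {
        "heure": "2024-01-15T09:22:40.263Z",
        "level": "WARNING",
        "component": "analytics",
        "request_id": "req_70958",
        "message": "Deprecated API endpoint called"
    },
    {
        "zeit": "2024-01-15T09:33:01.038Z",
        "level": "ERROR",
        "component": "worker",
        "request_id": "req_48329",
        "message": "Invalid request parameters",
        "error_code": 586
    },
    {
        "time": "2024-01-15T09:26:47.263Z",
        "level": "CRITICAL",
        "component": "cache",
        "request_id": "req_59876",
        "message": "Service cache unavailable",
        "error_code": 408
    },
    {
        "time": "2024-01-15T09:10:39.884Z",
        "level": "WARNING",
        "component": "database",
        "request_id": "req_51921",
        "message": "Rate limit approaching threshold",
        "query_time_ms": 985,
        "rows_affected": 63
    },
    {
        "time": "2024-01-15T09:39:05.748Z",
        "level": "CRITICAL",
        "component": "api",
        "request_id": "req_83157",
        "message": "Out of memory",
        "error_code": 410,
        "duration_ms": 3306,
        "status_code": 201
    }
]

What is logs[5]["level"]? "CRITICAL"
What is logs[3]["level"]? "CRITICAL"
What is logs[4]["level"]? "WARNING"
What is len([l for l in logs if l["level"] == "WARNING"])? 2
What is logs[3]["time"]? "2024-01-15T09:26:47.263Z"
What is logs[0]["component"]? "storage"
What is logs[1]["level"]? "WARNING"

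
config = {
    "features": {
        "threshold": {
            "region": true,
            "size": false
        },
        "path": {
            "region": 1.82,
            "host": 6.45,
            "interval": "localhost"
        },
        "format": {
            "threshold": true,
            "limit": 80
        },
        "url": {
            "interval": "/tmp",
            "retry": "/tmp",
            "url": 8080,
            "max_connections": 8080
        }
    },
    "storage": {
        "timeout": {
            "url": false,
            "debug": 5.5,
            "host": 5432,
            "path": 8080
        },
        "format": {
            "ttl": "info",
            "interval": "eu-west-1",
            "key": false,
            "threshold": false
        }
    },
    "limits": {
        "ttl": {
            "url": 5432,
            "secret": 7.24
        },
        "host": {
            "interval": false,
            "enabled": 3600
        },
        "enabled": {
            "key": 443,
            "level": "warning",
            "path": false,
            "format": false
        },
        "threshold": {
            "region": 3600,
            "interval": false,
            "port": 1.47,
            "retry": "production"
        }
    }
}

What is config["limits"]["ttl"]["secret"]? 7.24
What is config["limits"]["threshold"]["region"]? 3600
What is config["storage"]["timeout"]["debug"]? 5.5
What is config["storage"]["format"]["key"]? False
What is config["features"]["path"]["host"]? 6.45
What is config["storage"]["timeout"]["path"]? 8080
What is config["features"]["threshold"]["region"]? True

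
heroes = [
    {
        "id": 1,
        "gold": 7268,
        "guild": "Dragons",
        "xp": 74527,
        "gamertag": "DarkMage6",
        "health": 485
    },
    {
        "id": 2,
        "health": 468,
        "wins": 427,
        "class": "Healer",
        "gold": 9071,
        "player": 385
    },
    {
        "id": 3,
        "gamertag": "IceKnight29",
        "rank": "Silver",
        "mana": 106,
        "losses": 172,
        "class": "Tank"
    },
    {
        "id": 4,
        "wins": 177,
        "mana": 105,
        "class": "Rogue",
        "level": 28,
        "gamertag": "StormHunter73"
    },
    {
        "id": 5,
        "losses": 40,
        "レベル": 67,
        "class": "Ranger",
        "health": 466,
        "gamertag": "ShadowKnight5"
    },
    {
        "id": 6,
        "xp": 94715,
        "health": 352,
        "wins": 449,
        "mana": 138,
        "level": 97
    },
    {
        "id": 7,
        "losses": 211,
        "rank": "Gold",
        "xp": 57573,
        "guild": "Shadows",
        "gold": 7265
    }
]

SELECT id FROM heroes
[1, 2, 3, 4, 5, 6, 7]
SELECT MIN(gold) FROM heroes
7265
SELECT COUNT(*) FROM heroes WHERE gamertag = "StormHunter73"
1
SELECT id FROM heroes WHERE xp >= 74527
[1, 6]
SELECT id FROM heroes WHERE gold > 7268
[2]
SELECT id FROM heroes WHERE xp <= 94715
[1, 6, 7]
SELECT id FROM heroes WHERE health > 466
[1, 2]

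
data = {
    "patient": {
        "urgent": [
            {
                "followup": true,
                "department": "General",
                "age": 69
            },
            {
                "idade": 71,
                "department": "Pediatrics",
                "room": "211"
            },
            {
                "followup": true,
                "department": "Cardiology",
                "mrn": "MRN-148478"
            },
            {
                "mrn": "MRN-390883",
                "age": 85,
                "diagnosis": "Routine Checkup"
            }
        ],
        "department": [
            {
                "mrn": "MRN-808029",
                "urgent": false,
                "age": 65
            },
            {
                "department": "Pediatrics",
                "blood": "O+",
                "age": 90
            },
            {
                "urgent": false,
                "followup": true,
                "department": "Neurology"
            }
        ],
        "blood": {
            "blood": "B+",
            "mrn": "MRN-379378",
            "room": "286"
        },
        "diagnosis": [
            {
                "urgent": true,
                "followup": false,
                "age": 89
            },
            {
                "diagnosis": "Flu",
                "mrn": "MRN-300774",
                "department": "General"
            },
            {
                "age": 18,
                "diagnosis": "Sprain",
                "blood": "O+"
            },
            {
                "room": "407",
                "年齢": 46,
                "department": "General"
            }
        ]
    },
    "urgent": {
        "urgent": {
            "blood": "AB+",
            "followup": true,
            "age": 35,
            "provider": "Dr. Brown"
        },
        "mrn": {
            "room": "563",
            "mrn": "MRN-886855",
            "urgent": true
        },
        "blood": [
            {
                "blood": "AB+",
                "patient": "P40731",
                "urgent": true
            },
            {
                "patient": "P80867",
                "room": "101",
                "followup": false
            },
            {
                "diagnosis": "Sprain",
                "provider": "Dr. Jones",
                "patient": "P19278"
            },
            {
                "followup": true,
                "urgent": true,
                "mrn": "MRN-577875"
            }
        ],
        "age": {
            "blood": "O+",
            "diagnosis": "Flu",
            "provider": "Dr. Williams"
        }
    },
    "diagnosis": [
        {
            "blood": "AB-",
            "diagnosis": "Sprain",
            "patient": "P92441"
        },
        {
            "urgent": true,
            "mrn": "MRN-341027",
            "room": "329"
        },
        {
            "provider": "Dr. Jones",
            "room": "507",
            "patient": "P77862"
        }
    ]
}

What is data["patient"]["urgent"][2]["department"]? "Cardiology"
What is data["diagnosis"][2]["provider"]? "Dr. Jones"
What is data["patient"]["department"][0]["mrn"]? "MRN-808029"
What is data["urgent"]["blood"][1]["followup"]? False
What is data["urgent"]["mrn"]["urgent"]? True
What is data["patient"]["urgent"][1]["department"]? "Pediatrics"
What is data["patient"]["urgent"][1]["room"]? "211"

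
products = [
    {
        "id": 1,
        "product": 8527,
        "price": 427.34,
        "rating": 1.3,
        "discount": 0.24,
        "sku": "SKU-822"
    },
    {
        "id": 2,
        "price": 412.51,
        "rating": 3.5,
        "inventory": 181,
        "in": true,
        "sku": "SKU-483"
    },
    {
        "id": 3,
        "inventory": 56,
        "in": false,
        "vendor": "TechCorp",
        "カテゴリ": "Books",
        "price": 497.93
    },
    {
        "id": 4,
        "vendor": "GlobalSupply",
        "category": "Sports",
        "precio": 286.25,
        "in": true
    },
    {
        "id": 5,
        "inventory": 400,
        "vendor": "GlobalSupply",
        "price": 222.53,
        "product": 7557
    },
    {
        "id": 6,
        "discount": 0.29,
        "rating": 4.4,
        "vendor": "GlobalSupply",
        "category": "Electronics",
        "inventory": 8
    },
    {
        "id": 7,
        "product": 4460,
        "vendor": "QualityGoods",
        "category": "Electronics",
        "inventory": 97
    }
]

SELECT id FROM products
[1, 2, 3, 4, 5, 6, 7]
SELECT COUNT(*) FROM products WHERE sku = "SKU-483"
1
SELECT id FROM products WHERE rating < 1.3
[]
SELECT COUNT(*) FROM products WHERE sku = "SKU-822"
1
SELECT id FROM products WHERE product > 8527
[]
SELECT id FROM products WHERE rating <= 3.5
[1, 2]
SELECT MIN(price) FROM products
222.53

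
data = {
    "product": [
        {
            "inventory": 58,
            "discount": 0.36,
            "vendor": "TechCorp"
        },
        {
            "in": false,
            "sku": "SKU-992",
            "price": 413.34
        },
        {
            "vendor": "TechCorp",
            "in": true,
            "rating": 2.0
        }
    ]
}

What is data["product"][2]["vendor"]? "TechCorp"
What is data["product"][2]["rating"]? 2.0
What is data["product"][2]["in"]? True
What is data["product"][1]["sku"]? "SKU-992"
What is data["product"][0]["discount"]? 0.36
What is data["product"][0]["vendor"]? "TechCorp"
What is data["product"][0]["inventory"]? 58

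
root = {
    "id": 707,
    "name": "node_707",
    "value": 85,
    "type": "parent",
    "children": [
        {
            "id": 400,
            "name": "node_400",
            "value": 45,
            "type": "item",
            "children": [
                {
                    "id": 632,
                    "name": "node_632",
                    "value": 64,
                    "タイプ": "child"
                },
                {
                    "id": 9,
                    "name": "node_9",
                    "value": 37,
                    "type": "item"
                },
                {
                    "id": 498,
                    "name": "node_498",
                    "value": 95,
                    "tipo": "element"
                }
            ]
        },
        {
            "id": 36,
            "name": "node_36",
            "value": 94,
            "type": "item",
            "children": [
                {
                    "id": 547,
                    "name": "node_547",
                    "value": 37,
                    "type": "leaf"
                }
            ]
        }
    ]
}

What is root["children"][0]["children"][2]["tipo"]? "element"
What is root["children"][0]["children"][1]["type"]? "item"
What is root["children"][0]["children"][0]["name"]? "node_632"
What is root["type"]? "parent"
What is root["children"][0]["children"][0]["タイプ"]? "child"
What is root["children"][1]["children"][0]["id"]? 547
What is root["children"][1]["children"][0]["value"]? 37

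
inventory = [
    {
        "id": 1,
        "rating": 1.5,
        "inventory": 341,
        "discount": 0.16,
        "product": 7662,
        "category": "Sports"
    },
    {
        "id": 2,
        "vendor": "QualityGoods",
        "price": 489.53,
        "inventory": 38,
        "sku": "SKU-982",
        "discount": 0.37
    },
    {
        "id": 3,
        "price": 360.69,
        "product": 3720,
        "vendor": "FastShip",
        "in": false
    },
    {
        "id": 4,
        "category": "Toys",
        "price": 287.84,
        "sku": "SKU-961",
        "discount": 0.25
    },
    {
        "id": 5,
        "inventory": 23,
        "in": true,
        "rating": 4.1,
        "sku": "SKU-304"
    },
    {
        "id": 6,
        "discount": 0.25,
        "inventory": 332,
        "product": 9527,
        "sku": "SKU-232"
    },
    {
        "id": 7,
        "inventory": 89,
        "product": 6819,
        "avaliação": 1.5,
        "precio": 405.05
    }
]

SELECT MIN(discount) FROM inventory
0.16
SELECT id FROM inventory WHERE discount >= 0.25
[2, 4, 6]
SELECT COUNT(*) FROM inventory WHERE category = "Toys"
1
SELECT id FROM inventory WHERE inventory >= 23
[1, 2, 5, 6, 7]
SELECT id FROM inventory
[1, 2, 3, 4, 5, 6, 7]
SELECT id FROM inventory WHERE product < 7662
[3, 7]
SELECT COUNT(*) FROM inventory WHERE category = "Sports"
1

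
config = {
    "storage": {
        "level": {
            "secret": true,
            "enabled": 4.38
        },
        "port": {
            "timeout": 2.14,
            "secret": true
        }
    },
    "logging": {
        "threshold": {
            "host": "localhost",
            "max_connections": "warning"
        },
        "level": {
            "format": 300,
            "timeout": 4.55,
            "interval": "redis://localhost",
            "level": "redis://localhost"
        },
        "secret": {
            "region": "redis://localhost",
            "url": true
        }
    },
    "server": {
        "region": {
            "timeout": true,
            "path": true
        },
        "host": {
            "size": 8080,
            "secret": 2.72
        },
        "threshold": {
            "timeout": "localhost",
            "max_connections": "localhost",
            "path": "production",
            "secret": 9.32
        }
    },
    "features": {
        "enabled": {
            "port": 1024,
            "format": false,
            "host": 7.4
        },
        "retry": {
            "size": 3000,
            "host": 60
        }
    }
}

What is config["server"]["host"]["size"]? 8080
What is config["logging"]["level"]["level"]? "redis://localhost"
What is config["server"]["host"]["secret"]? 2.72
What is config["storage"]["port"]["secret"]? True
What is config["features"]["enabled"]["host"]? 7.4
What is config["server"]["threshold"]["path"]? "production"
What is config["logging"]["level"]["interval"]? "redis://localhost"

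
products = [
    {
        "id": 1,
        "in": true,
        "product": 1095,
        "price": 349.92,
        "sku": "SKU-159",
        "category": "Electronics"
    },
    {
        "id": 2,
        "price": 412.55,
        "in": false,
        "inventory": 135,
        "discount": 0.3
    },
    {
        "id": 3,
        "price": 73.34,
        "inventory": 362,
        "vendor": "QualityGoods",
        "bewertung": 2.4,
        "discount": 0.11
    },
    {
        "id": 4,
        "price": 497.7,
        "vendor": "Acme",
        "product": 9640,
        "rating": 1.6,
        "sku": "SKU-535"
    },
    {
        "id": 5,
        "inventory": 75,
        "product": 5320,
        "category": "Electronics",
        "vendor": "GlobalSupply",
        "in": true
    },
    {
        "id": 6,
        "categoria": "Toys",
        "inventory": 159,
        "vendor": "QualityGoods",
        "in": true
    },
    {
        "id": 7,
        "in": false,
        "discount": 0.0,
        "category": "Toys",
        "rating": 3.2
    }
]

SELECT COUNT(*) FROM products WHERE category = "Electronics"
2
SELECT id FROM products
[1, 2, 3, 4, 5, 6, 7]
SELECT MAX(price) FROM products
497.7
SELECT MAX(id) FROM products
7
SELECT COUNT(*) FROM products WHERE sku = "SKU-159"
1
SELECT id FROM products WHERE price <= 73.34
[3]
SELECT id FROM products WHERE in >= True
[1, 5, 6]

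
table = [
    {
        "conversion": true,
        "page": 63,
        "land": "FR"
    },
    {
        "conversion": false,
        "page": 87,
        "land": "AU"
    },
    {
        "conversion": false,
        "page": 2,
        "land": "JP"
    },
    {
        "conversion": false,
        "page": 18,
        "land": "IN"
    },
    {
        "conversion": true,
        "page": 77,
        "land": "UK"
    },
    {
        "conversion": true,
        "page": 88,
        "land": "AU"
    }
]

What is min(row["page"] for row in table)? 2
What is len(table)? 6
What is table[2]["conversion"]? False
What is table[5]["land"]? "AU"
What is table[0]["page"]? 63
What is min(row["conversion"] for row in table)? False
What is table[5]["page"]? 88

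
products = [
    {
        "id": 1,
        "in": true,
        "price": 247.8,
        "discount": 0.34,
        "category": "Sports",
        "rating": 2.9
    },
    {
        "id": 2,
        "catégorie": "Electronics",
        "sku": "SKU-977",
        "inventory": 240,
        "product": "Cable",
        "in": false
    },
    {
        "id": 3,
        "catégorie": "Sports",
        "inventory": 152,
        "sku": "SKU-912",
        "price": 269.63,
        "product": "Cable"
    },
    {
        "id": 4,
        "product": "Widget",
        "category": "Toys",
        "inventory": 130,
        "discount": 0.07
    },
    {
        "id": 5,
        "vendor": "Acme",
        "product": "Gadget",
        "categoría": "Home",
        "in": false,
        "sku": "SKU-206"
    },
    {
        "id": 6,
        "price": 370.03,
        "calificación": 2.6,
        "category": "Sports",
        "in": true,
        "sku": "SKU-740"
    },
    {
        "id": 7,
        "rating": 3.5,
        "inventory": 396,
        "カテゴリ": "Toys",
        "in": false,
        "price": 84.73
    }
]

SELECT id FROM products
[1, 2, 3, 4, 5, 6, 7]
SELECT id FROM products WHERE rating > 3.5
[]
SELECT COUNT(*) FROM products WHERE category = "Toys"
1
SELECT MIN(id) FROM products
1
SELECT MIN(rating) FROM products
2.9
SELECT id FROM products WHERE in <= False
[2, 5, 7]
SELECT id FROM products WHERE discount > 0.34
[]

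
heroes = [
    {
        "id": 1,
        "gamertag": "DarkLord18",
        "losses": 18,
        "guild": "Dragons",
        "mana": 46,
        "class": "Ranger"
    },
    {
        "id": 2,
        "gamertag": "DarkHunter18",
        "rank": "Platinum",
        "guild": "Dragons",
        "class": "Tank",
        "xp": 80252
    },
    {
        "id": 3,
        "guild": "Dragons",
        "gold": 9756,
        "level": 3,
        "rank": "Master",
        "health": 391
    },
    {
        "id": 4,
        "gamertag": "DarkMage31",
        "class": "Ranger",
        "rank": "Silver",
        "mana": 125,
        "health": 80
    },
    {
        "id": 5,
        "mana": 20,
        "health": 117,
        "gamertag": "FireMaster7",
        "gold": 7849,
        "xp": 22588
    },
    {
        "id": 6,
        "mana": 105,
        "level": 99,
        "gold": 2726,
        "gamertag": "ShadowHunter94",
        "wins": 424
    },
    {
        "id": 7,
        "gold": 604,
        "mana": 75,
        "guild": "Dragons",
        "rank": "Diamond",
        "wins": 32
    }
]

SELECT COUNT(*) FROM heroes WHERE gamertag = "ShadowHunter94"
1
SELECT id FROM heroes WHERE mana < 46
[5]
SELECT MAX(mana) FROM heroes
125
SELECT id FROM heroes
[1, 2, 3, 4, 5, 6, 7]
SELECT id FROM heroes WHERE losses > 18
[]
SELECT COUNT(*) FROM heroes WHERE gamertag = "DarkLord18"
1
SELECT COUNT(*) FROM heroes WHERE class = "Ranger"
2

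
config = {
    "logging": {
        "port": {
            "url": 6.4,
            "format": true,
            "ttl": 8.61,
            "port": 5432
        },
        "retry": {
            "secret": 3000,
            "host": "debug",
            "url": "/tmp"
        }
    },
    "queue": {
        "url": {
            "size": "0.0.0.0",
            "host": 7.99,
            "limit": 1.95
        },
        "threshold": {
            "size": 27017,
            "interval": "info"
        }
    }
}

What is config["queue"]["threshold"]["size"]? 27017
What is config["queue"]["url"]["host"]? 7.99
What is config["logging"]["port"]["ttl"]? 8.61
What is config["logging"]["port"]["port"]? 5432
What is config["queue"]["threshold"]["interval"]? "info"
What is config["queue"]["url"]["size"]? "0.0.0.0"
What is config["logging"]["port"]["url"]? 6.4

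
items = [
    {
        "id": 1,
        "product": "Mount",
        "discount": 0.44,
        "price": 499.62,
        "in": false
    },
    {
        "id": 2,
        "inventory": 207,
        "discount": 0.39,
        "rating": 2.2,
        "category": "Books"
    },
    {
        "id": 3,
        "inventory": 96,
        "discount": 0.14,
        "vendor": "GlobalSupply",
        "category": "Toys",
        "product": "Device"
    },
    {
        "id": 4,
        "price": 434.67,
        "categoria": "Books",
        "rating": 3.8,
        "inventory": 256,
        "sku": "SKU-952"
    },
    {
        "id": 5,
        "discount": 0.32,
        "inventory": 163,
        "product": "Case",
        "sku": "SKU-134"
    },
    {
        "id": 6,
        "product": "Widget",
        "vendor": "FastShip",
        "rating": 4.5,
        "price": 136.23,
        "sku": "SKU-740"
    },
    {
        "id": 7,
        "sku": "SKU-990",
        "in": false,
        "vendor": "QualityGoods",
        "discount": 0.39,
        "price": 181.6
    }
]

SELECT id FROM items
[1, 2, 3, 4, 5, 6, 7]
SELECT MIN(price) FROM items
136.23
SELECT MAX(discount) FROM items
0.44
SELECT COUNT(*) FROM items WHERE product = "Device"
1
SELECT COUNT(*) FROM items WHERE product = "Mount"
1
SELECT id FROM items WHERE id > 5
[6, 7]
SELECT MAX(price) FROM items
499.62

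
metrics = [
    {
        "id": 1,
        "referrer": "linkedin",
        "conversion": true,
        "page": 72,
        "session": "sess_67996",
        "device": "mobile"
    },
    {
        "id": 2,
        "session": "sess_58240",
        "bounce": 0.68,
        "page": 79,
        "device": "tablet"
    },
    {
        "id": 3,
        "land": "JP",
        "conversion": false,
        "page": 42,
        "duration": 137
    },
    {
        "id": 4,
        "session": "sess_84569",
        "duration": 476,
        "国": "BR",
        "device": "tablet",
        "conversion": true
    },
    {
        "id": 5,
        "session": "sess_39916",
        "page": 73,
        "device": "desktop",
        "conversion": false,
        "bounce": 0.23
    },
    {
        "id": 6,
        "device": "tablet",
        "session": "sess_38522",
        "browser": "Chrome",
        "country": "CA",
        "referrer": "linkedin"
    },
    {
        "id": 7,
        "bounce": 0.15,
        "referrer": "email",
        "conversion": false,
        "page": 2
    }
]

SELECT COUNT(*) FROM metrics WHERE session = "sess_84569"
1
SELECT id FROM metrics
[1, 2, 3, 4, 5, 6, 7]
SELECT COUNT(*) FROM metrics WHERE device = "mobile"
1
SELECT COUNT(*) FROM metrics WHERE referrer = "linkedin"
2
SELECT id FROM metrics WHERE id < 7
[1, 2, 3, 4, 5, 6]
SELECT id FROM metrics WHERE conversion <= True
[1, 3, 4, 5, 7]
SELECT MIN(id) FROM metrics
1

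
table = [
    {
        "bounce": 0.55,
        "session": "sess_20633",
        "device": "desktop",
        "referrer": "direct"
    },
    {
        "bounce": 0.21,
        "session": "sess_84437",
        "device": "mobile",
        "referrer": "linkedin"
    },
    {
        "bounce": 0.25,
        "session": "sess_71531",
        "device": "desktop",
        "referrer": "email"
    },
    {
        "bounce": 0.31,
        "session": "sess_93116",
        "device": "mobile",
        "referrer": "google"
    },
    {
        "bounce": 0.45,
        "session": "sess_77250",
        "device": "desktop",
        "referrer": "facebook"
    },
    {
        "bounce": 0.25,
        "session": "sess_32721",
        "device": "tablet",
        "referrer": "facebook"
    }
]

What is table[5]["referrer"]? "facebook"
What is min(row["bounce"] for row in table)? 0.21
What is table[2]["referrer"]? "email"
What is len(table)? 6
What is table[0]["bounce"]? 0.55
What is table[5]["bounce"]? 0.25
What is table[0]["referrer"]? "direct"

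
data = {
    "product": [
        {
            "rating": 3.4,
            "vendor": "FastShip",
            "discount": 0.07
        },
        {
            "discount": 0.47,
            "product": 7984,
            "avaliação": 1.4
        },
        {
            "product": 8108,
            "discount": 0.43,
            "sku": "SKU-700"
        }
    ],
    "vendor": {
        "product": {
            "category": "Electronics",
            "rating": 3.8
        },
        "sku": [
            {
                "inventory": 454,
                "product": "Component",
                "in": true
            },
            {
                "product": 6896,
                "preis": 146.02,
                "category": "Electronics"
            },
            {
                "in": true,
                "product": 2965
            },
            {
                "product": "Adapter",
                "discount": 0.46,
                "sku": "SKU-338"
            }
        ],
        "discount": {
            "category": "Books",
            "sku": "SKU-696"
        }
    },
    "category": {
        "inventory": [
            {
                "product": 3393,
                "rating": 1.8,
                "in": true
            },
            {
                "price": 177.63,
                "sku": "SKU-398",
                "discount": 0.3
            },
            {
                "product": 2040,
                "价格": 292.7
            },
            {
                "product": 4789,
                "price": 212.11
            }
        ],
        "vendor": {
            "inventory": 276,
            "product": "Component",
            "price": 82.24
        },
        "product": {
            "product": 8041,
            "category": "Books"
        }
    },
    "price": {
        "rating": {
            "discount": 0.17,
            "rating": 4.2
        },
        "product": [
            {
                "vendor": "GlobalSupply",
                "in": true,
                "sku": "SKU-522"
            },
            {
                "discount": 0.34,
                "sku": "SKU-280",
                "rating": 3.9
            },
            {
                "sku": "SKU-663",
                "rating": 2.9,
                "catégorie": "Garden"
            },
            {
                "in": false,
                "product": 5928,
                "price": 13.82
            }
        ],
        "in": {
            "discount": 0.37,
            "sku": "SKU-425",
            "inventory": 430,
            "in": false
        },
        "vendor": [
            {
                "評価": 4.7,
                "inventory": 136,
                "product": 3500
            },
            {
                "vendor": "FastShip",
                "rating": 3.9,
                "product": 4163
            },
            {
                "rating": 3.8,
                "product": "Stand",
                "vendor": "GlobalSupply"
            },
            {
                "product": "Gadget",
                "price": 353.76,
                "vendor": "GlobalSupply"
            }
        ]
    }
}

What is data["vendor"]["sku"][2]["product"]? 2965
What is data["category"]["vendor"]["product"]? "Component"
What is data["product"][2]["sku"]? "SKU-700"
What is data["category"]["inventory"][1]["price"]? 177.63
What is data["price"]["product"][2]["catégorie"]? "Garden"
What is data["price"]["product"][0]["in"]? True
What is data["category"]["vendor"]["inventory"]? 276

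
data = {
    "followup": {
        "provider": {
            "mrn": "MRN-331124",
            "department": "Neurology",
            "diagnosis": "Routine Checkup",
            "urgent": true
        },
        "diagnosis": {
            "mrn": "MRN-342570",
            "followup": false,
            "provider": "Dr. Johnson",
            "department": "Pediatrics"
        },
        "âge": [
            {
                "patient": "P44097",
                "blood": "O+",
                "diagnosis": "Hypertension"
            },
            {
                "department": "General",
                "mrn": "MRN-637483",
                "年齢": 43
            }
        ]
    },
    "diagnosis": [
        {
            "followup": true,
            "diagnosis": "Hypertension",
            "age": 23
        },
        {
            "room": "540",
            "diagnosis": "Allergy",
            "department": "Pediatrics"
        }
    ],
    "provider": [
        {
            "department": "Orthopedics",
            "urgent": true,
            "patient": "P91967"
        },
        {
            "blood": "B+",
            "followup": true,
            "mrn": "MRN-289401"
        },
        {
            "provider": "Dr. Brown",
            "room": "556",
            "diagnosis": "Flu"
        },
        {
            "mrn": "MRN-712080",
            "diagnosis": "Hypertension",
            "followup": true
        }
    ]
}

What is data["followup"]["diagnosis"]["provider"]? "Dr. Johnson"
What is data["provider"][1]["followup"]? True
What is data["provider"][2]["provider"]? "Dr. Brown"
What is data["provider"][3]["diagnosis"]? "Hypertension"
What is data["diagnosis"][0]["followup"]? True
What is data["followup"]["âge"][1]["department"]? "General"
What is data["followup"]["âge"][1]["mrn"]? "MRN-637483"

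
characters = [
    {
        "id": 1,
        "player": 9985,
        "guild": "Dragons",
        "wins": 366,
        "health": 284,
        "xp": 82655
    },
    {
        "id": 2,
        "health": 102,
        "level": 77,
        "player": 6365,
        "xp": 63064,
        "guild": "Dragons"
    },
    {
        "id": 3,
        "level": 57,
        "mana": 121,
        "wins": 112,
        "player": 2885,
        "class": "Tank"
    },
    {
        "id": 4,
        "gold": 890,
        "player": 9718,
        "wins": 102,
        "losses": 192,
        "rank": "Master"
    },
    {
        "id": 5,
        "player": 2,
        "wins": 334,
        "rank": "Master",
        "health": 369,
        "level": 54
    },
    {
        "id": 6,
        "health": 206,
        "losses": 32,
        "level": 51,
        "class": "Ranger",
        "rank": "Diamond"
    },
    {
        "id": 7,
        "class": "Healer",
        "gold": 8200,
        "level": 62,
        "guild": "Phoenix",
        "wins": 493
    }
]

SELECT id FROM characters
[1, 2, 3, 4, 5, 6, 7]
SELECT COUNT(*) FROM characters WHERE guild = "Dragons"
2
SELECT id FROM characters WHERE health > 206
[1, 5]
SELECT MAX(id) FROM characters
7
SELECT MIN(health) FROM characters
102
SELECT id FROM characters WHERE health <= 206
[2, 6]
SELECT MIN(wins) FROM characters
102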